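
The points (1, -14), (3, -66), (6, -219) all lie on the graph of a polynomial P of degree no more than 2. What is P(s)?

Using the Lagrange interpolation formula with nodes 1, 3, 6:
  L_0(s) = (s - 3)(s - 6) / 10
  L_1(s) = (s - 1)(s - 6) / -6
  L_2(s) = (s - 1)(s - 3) / 15
Then P(s) = -14·L_0(s) - 66·L_1(s) - 219·L_2(s).
Expanding and collecting terms gives P(s) = -5s^2 - 6s - 3.
Check: P(6) = -219. ✓

P(s) = -5s^2 - 6s - 3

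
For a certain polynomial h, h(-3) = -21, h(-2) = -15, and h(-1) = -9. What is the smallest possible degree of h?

1

Forward differences of the values at n = -3, -2, -1:
  h  : -21  -15  -9
  Δ  : 6  6
  Δ^2: 0
The first differences are constant (6) and nonzero, while all higher differences vanish, so the minimal degree is 1.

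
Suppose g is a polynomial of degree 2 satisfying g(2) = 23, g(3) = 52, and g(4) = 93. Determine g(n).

Write g(n) = an^2 + bn + c. Substituting each data point gives a linear system:
  4a + 2b + c = 23
  9a + 3b + c = 52
  16a + 4b + c = 93
Solving the system yields a = 6, b = -1, c = 1.
So g(n) = 6n^2 - n + 1.
Check: g(4) = 93. ✓

g(n) = 6n^2 - n + 1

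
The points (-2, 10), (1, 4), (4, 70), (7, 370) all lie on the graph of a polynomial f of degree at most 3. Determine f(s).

f(s) = s^3 + s^2 - 4s + 6

Write f(s) = as^3 + bs^2 + cs + d. Substituting each data point gives a linear system:
  -8a + 4b - 2c + d = 10
  a + b + c + d = 4
  64a + 16b + 4c + d = 70
  343a + 49b + 7c + d = 370
Solving the system yields a = 1, b = 1, c = -4, d = 6.
So f(s) = s³ + s² - 4s + 6.
Check: f(7) = 370. ✓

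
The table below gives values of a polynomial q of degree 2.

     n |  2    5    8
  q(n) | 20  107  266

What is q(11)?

Write q(n) = an^2 + bn + c. Substituting each data point gives a linear system:
  4a + 2b + c = 20
  25a + 5b + c = 107
  64a + 8b + c = 266
Solving the system yields a = 4, b = 1, c = 2.
So q(n) = 4n^2 + n + 2.
Then q(11) = 497.

497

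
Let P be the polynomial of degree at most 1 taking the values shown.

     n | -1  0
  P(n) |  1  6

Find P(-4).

-14

Write P(n) = an + b. Substituting each data point gives a linear system:
  -a + b = 1
  b = 6
Solving the system yields a = 5, b = 6.
So P(n) = 5n + 6.
Then P(-4) = -14.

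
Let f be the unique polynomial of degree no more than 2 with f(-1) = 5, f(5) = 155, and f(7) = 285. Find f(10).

Write f(s) = as^2 + bs + c. Substituting each data point gives a linear system:
  a - b + c = 5
  25a + 5b + c = 155
  49a + 7b + c = 285
Solving the system yields a = 5, b = 5, c = 5.
So f(s) = 5s² + 5s + 5.
Then f(10) = 555.

555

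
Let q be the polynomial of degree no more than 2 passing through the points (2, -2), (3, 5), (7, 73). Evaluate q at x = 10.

Write q(x) = ax^2 + bx + c. Substituting each data point gives a linear system:
  4a + 2b + c = -2
  9a + 3b + c = 5
  49a + 7b + c = 73
Solving the system yields a = 2, b = -3, c = -4.
So q(x) = 2x² - 3x - 4.
Then q(10) = 166.

166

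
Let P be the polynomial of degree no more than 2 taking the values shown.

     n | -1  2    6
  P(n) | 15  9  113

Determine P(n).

P(n) = 4n^2 - 6n + 5

Write P(n) = an^2 + bn + c. Substituting each data point gives a linear system:
  a - b + c = 15
  4a + 2b + c = 9
  36a + 6b + c = 113
Solving the system yields a = 4, b = -6, c = 5.
So P(n) = 4n^2 - 6n + 5.
Check: P(2) = 9. ✓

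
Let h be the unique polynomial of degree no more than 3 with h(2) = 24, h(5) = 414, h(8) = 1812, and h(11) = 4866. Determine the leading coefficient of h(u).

4

Write h(u) = au^3 + bu^2 + cu + d. Substituting each data point gives a linear system:
  8a + 4b + 2c + d = 24
  125a + 25b + 5c + d = 414
  512a + 64b + 8c + d = 1812
  1331a + 121b + 11c + d = 4866
Solving the system yields a = 4, b = -4, c = 2, d = 4.
So h(u) = 4u³ - 4u² + 2u + 4.
The leading coefficient is 4.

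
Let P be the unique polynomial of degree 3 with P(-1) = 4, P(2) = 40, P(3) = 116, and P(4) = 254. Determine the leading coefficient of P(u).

3

Write P(u) = au^3 + bu^2 + cu + d. Substituting each data point gives a linear system:
  -a + b - c + d = 4
  8a + 4b + 2c + d = 40
  27a + 9b + 3c + d = 116
  64a + 16b + 4c + d = 254
Solving the system yields a = 3, b = 4, c = -1, d = 2.
So P(u) = 3u^3 + 4u^2 - u + 2.
The leading coefficient is 3.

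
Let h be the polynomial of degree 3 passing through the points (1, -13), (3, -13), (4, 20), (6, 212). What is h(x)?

Using the Lagrange interpolation formula with nodes 1, 3, 4, 6:
  L_0(x) = (x - 3)(x - 4)(x - 6) / -30
  L_1(x) = (x - 1)(x - 4)(x - 6) / 6
  L_2(x) = (x - 1)(x - 3)(x - 6) / -6
  L_3(x) = (x - 1)(x - 3)(x - 4) / 30
Then h(x) = -13·L_0(x) - 13·L_1(x) + 20·L_2(x) + 212·L_3(x).
Expanding and collecting terms gives h(x) = 2x^3 - 5x^2 - 6x - 4.
Check: h(6) = 212. ✓

h(x) = 2x^3 - 5x^2 - 6x - 4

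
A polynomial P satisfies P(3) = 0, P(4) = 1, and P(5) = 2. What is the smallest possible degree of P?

1

Forward differences of the values at t = 3, 4, 5:
  P  : 0  1  2
  Δ  : 1  1
  Δ^2: 0
The first differences are constant (1) and nonzero, while all higher differences vanish, so the minimal degree is 1.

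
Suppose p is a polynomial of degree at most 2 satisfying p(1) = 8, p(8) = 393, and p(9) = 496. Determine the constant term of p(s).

1

Write p(s) = as^2 + bs + c. Substituting each data point gives a linear system:
  a + b + c = 8
  64a + 8b + c = 393
  81a + 9b + c = 496
Solving the system yields a = 6, b = 1, c = 1.
So p(s) = 6s^2 + s + 1.
The constant term is 1.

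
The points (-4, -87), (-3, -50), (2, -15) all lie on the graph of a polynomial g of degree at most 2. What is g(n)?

g(n) = -5n^2 + 2n + 1

Write g(n) = an^2 + bn + c. Substituting each data point gives a linear system:
  16a - 4b + c = -87
  9a - 3b + c = -50
  4a + 2b + c = -15
Solving the system yields a = -5, b = 2, c = 1.
So g(n) = -5n^2 + 2n + 1.
Check: g(2) = -15. ✓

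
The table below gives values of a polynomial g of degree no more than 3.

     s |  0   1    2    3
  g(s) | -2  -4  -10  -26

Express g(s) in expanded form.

g(s) = -s^3 + s^2 - 2s - 2

Using the Lagrange interpolation formula with nodes 0, 1, 2, 3:
  L_0(s) = (s - 1)(s - 2)(s - 3) / -6
  L_1(s) = s(s - 2)(s - 3) / 2
  L_2(s) = s(s - 1)(s - 3) / -2
  L_3(s) = s(s - 1)(s - 2) / 6
Then g(s) = -2·L_0(s) - 4·L_1(s) - 10·L_2(s) - 26·L_3(s).
Expanding and collecting terms gives g(s) = -s^3 + s^2 - 2s - 2.
Check: g(3) = -26. ✓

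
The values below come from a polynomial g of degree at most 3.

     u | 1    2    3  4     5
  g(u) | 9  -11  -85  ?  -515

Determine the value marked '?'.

The 4 known points determine the degree-3 polynomial uniquely.
Write g(u) = au^3 + bu^2 + cu + d. Substituting each data point gives a linear system:
  a + b + c + d = 9
  8a + 4b + 2c + d = -11
  27a + 9b + 3c + d = -85
  125a + 25b + 5c + d = -515
Solving the system yields a = -5, b = 3, c = 6, d = 5.
So g(u) = -5u^3 + 3u^2 + 6u + 5.
Then g(4) = -243.

-243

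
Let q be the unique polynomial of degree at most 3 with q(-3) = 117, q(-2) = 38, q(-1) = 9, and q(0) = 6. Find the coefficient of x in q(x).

2

Write q(x) = ax^3 + bx^2 + cx + d. Substituting each data point gives a linear system:
  -27a + 9b - 3c + d = 117
  -8a + 4b - 2c + d = 38
  -a + b - c + d = 9
  d = 6
Solving the system yields a = -4, b = 1, c = 2, d = 6.
So q(x) = -4x³ + x² + 2x + 6.
The coefficient of x is 2.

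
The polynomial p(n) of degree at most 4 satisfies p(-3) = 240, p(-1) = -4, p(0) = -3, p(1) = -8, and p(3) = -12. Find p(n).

Write p(n) = an^4 + bn^3 + cn^2 + dn + e. Substituting each data point gives a linear system:
  81a - 27b + 9c - 3d + e = 240
  a - b + c - d + e = -4
  e = -3
  a + b + c + d + e = -8
  81a + 27b + 9c + 3d + e = -12
Solving the system yields a = 2, b = -5, c = -5, d = 3, e = -3.
So p(n) = 2n^4 - 5n^3 - 5n^2 + 3n - 3.
Check: p(0) = -3. ✓

p(n) = 2n^4 - 5n^3 - 5n^2 + 3n - 3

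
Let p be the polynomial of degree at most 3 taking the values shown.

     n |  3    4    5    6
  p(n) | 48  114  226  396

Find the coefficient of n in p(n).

-1

Write p(n) = an^3 + bn^2 + cn + d. Substituting each data point gives a linear system:
  27a + 9b + 3c + d = 48
  64a + 16b + 4c + d = 114
  125a + 25b + 5c + d = 226
  216a + 36b + 6c + d = 396
Solving the system yields a = 2, b = -1, c = -1, d = 6.
So p(n) = 2n³ - n² - n + 6.
The coefficient of n is -1.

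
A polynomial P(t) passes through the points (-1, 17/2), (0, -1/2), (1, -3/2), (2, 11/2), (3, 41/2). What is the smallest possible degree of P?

Forward differences of the values at t = -1, 0, 1, 2, 3:
  P  : 17/2  -1/2  -3/2  11/2  41/2
  Δ  : -9  -1  7  15
  Δ^2: 8  8  8
  Δ^3: 0  0
  Δ^4: 0
The second differences are constant (8) and nonzero, while all higher differences vanish, so the minimal degree is 2.

2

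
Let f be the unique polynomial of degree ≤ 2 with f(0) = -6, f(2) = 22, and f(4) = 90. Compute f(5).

Using the Lagrange interpolation formula with nodes 0, 2, 4:
  L_0(s) = (s - 2)(s - 4) / 8
  L_1(s) = s(s - 4) / -4
  L_2(s) = s(s - 2) / 8
Then f(s) = -6·L_0(s) + 22·L_1(s) + 90·L_2(s).
Expanding and collecting terms gives f(s) = 5s^2 + 4s - 6.
Evaluating at s = 5: f(5) = 139.

139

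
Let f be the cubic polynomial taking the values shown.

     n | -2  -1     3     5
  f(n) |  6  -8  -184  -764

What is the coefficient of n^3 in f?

-5

Write f(n) = an^3 + bn^2 + cn + d. Substituting each data point gives a linear system:
  -8a + 4b - 2c + d = 6
  -a + b - c + d = -8
  27a + 9b + 3c + d = -184
  125a + 25b + 5c + d = -764
Solving the system yields a = -5, b = -6, c = 3, d = -4.
So f(n) = -5n^3 - 6n^2 + 3n - 4.
The leading coefficient is -5.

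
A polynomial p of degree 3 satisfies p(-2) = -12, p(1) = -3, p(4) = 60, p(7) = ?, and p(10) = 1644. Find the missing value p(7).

501

The 4 known points determine the degree-3 polynomial uniquely.
Write p(u) = au^3 + bu^2 + cu + d. Substituting each data point gives a linear system:
  -8a + 4b - 2c + d = -12
  a + b + c + d = -3
  64a + 16b + 4c + d = 60
  1000a + 100b + 10c + d = 1644
Solving the system yields a = 2, b = -3, c = -6, d = 4.
So p(u) = 2u^3 - 3u^2 - 6u + 4.
Then p(7) = 501.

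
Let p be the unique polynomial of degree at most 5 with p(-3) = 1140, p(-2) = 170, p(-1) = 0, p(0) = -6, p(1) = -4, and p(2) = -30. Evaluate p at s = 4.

-1870

Forward differences of the values at s = -3, -2, -1, 0, 1, 2:
  p  : 1140  170  0  -6  -4  -30
  Δ  : -970  -170  -6  2  -26
  Δ^2: 800  164  8  -28
  Δ^3: -636  -156  -36
  Δ^4: 480  120
  Δ^5: -360
The fifth differences are constant, confirming degree 5.
Interpolating (Newton forward form) and evaluating at s = 4 gives p(4) = -1870.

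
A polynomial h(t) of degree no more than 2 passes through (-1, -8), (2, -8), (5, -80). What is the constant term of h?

Write h(t) = at^2 + bt + c. Substituting each data point gives a linear system:
  a - b + c = -8
  4a + 2b + c = -8
  25a + 5b + c = -80
Solving the system yields a = -4, b = 4, c = 0.
So h(t) = -4t² + 4t.
The constant term is 0.

0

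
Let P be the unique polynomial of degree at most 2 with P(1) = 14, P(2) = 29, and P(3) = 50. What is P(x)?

P(x) = 3x^2 + 6x + 5

Write P(x) = ax^2 + bx + c. Substituting each data point gives a linear system:
  a + b + c = 14
  4a + 2b + c = 29
  9a + 3b + c = 50
Solving the system yields a = 3, b = 6, c = 5.
So P(x) = 3x^2 + 6x + 5.
Check: P(1) = 14. ✓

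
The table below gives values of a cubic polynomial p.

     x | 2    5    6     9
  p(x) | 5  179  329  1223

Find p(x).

Write p(x) = ax^3 + bx^2 + cx + d. Substituting each data point gives a linear system:
  8a + 4b + 2c + d = 5
  125a + 25b + 5c + d = 179
  216a + 36b + 6c + d = 329
  729a + 81b + 9c + d = 1223
Solving the system yields a = 2, b = -3, c = 1, d = -1.
So p(x) = 2x^3 - 3x^2 + x - 1.
Check: p(5) = 179. ✓

p(x) = 2x^3 - 3x^2 + x - 1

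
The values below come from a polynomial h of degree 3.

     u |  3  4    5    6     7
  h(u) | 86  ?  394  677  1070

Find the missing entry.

203

The 4 known points determine the degree-3 polynomial uniquely.
Write h(u) = au^3 + bu^2 + cu + d. Substituting each data point gives a linear system:
  27a + 9b + 3c + d = 86
  125a + 25b + 5c + d = 394
  216a + 36b + 6c + d = 677
  343a + 49b + 7c + d = 1070
Solving the system yields a = 3, b = 1, c = -1, d = -1.
So h(u) = 3u^3 + u^2 - u - 1.
Then h(4) = 203.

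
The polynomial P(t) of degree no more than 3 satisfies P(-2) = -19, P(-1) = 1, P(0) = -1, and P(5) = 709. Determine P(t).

P(t) = 5t^3 + 4t^2 - 3t - 1

Using the Lagrange interpolation formula with nodes -2, -1, 0, 5:
  L_0(t) = (t + 1)t(t - 5) / -14
  L_1(t) = (t + 2)t(t - 5) / 6
  L_2(t) = (t + 2)(t + 1)(t - 5) / -10
  L_3(t) = (t + 2)(t + 1)t / 210
Then P(t) = -19·L_0(t) + 1·L_1(t) - 1·L_2(t) + 709·L_3(t).
Expanding and collecting terms gives P(t) = 5t^3 + 4t^2 - 3t - 1.
Check: P(0) = -1. ✓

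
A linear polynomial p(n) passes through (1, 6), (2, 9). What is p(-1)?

0

Write p(n) = an + b. Substituting each data point gives a linear system:
  a + b = 6
  2a + b = 9
Solving the system yields a = 3, b = 3.
So p(n) = 3n + 3.
Then p(-1) = 0.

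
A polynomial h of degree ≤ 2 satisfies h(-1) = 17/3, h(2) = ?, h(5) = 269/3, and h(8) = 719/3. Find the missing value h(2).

35/3

The 3 known points determine the degree-2 polynomial uniquely.
Write h(t) = at^2 + bt + c. Substituting each data point gives a linear system:
  a - b + c = 17/3
  25a + 5b + c = 269/3
  64a + 8b + c = 719/3
Solving the system yields a = 4, b = -2, c = -1/3.
So h(t) = 4t^2 - 2t - 1/3.
Then h(2) = 35/3.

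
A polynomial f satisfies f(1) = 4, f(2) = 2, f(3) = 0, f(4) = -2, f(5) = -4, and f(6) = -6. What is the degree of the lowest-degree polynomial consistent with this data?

1

Forward differences of the values at t = 1, 2, 3, 4, 5, 6:
  f  : 4  2  0  -2  -4  -6
  Δ  : -2  -2  -2  -2  -2
  Δ^2: 0  0  0  0
  Δ^3: 0  0  0
  Δ^4: 0  0
  Δ^5: 0
The first differences are constant (-2) and nonzero, while all higher differences vanish, so the minimal degree is 1.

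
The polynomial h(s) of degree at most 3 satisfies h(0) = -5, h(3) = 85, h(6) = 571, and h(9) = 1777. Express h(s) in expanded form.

h(s) = 2s^3 + 4s^2 - 5

Using the Lagrange interpolation formula with nodes 0, 3, 6, 9:
  L_0(s) = (s - 3)(s - 6)(s - 9) / -162
  L_1(s) = s(s - 6)(s - 9) / 54
  L_2(s) = s(s - 3)(s - 9) / -54
  L_3(s) = s(s - 3)(s - 6) / 162
Then h(s) = -5·L_0(s) + 85·L_1(s) + 571·L_2(s) + 1777·L_3(s).
Expanding and collecting terms gives h(s) = 2s³ + 4s² - 5.
Check: h(0) = -5. ✓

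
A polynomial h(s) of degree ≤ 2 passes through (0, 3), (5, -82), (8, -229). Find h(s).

h(s) = -4s^2 + 3s + 3

Write h(s) = as^2 + bs + c. Substituting each data point gives a linear system:
  c = 3
  25a + 5b + c = -82
  64a + 8b + c = -229
Solving the system yields a = -4, b = 3, c = 3.
So h(s) = -4s^2 + 3s + 3.
Check: h(5) = -82. ✓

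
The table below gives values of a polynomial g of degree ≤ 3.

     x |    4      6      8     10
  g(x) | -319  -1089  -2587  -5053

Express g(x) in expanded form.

Using the Lagrange interpolation formula with nodes 4, 6, 8, 10:
  L_0(x) = (x - 6)(x - 8)(x - 10) / -48
  L_1(x) = (x - 4)(x - 8)(x - 10) / 16
  L_2(x) = (x - 4)(x - 6)(x - 10) / -16
  L_3(x) = (x - 4)(x - 6)(x - 8) / 48
Then g(x) = -319·L_0(x) - 1089·L_1(x) - 2587·L_2(x) - 5053·L_3(x).
Expanding and collecting terms gives g(x) = -5x^3 - x^2 + 5x - 3.
Check: g(10) = -5053. ✓

g(x) = -5x^3 - x^2 + 5x - 3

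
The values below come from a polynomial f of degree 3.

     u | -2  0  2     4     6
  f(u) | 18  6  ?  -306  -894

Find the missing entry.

-54

The 4 known points determine the degree-3 polynomial uniquely.
Write f(u) = au^3 + bu^2 + cu + d. Substituting each data point gives a linear system:
  -8a + 4b - 2c + d = 18
  d = 6
  64a + 16b + 4c + d = -306
  216a + 36b + 6c + d = -894
Solving the system yields a = -3, b = -6, c = -6, d = 6.
So f(u) = -3u³ - 6u² - 6u + 6.
Then f(2) = -54.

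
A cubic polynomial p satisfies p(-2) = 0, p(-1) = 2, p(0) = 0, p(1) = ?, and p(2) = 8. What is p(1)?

The 4 known points determine the degree-3 polynomial uniquely.
Write p(s) = as^3 + bs^2 + cs + d. Substituting each data point gives a linear system:
  -8a + 4b - 2c + d = 0
  -a + b - c + d = 2
  d = 0
  8a + 4b + 2c + d = 8
Solving the system yields a = 1, b = 1, c = -2, d = 0.
So p(s) = s^3 + s^2 - 2s.
Then p(1) = 0.

0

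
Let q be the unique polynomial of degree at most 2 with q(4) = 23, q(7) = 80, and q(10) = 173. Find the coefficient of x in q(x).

-3

Write q(x) = ax^2 + bx + c. Substituting each data point gives a linear system:
  16a + 4b + c = 23
  49a + 7b + c = 80
  100a + 10b + c = 173
Solving the system yields a = 2, b = -3, c = 3.
So q(x) = 2x² - 3x + 3.
The coefficient of x is -3.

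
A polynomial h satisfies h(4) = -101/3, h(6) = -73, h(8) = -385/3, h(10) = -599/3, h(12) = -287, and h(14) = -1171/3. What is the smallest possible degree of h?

Forward differences of the values at x = 4, 6, 8, 10, 12, 14:
  h  : -101/3  -73  -385/3  -599/3  -287  -1171/3
  Δ  : -118/3  -166/3  -214/3  -262/3  -310/3
  Δ^2: -16  -16  -16  -16
  Δ^3: 0  0  0
  Δ^4: 0  0
  Δ^5: 0
The second differences are constant (-16) and nonzero, while all higher differences vanish, so the minimal degree is 2.

2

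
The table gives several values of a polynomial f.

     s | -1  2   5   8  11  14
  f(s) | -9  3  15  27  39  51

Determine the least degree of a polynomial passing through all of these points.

1

Forward differences of the values at s = -1, 2, 5, 8, 11, 14:
  f  : -9  3  15  27  39  51
  Δ  : 12  12  12  12  12
  Δ^2: 0  0  0  0
  Δ^3: 0  0  0
  Δ^4: 0  0
  Δ^5: 0
The first differences are constant (12) and nonzero, while all higher differences vanish, so the minimal degree is 1.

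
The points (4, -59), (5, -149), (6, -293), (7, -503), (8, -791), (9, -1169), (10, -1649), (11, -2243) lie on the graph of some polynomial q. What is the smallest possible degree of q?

3

Forward differences of the values at x = 4, 5, 6, 7, 8, 9, 10, 11:
  q  : -59  -149  -293  -503  -791  -1169  -1649  -2243
  Δ  : -90  -144  -210  -288  -378  -480  -594
  Δ^2: -54  -66  -78  -90  -102  -114
  Δ^3: -12  -12  -12  -12  -12
  Δ^4: 0  0  0  0
  Δ^5: 0  0  0
  Δ^6: 0  0
  Δ^7: 0
The third differences are constant (-12) and nonzero, while all higher differences vanish, so the minimal degree is 3.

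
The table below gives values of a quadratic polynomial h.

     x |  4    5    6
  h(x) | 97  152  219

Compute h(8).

389

Using the Lagrange interpolation formula with nodes 4, 5, 6:
  L_0(x) = (x - 5)(x - 6) / 2
  L_1(x) = (x - 4)(x - 6) / -1
  L_2(x) = (x - 4)(x - 5) / 2
Then h(x) = 97·L_0(x) + 152·L_1(x) + 219·L_2(x).
Expanding and collecting terms gives h(x) = 6x^2 + x - 3.
Evaluating at x = 8: h(8) = 389.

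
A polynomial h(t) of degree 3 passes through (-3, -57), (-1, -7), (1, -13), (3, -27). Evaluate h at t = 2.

Using the Lagrange interpolation formula with nodes -3, -1, 1, 3:
  L_0(t) = (t + 1)(t - 1)(t - 3) / -48
  L_1(t) = (t + 3)(t - 1)(t - 3) / 16
  L_2(t) = (t + 3)(t + 1)(t - 3) / -16
  L_3(t) = (t + 3)(t + 1)(t - 1) / 48
Then h(t) = -57·L_0(t) - 7·L_1(t) - 13·L_2(t) - 27·L_3(t).
Expanding and collecting terms gives h(t) = t³ - 4t² - 4t - 6.
Evaluating at t = 2: h(2) = -22.

-22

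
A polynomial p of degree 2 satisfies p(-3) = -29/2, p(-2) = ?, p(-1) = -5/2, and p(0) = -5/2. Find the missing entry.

On equispaced nodes a degree-2 polynomial has vanishing third forward difference, so
  - p(-3) + 3·p(-2) - 3·p(-1) + p(0) = 0.
Substituting the known values and solving for p(-2):
  3·p(-2) = -39/2
  p(-2) = -13/2.

-13/2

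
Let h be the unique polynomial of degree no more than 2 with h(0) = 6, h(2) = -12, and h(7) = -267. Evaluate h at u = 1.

3

Using the Lagrange interpolation formula with nodes 0, 2, 7:
  L_0(u) = (u - 2)(u - 7) / 14
  L_1(u) = u(u - 7) / -10
  L_2(u) = u(u - 2) / 35
Then h(u) = 6·L_0(u) - 12·L_1(u) - 267·L_2(u).
Expanding and collecting terms gives h(u) = -6u² + 3u + 6.
Evaluating at u = 1: h(1) = 3.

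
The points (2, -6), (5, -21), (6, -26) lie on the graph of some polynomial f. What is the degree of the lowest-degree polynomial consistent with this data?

1

Divided differences on the nodes 2, 5, 6:
  order 0: -6  -21  -26
  order 1: -5  -5
  order 2: 0
The order-1 divided differences are all -5 (nonzero) and every higher order vanishes, so the data lies on a polynomial of degree exactly 1.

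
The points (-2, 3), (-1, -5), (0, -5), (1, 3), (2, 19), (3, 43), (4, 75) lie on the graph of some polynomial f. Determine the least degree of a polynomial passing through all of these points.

2

Forward differences of the values at x = -2, -1, 0, 1, 2, 3, 4:
  f  : 3  -5  -5  3  19  43  75
  Δ  : -8  0  8  16  24  32
  Δ^2: 8  8  8  8  8
  Δ^3: 0  0  0  0
  Δ^4: 0  0  0
  Δ^5: 0  0
  Δ^6: 0
The second differences are constant (8) and nonzero, while all higher differences vanish, so the minimal degree is 2.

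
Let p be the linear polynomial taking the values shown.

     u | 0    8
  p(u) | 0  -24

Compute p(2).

-6

Using the Lagrange interpolation formula with nodes 0, 8:
  L_0(u) = (u - 8) / -8
  L_1(u) = u / 8
Then p(u) = 0·L_0(u) - 24·L_1(u).
Expanding and collecting terms gives p(u) = -3u.
Evaluating at u = 2: p(2) = -6.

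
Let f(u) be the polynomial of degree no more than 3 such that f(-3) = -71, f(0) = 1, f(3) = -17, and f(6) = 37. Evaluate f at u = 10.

Using the Lagrange interpolation formula with nodes -3, 0, 3, 6:
  L_0(u) = u(u - 3)(u - 6) / -162
  L_1(u) = (u + 3)(u - 3)(u - 6) / 54
  L_2(u) = (u + 3)u(u - 6) / -54
  L_3(u) = (u + 3)u(u - 3) / 162
Then f(u) = -71·L_0(u) + 1·L_1(u) - 17·L_2(u) + 37·L_3(u).
Expanding and collecting terms gives f(u) = u^3 - 5u^2 + 1.
Evaluating at u = 10: f(10) = 501.

501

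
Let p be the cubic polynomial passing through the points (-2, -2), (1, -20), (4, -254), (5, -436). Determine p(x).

p(x) = -2x^3 - 6x^2 - 6x - 6

Write p(x) = ax^3 + bx^2 + cx + d. Substituting each data point gives a linear system:
  -8a + 4b - 2c + d = -2
  a + b + c + d = -20
  64a + 16b + 4c + d = -254
  125a + 25b + 5c + d = -436
Solving the system yields a = -2, b = -6, c = -6, d = -6.
So p(x) = -2x³ - 6x² - 6x - 6.
Check: p(4) = -254. ✓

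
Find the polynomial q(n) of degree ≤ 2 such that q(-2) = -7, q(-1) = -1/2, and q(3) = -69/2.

q(n) = -3n^2 - (5/2)n

Write q(n) = an^2 + bn + c. Substituting each data point gives a linear system:
  4a - 2b + c = -7
  a - b + c = -1/2
  9a + 3b + c = -69/2
Solving the system yields a = -3, b = -5/2, c = 0.
So q(n) = -3n² - (5/2)n.
Check: q(3) = -69/2. ✓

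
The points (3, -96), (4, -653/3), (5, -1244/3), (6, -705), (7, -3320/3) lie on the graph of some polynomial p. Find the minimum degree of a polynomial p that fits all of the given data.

3

Forward differences of the values at s = 3, 4, 5, 6, 7:
  p  : -96  -653/3  -1244/3  -705  -3320/3
  Δ  : -365/3  -197  -871/3  -1205/3
  Δ^2: -226/3  -280/3  -334/3
  Δ^3: -18  -18
  Δ^4: 0
The third differences are constant (-18) and nonzero, while all higher differences vanish, so the minimal degree is 3.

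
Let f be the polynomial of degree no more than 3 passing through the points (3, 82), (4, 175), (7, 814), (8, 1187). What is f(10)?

2245

Using the Lagrange interpolation formula with nodes 3, 4, 7, 8:
  L_0(t) = (t - 4)(t - 7)(t - 8) / -20
  L_1(t) = (t - 3)(t - 7)(t - 8) / 12
  L_2(t) = (t - 3)(t - 4)(t - 8) / -12
  L_3(t) = (t - 3)(t - 4)(t - 7) / 20
Then f(t) = 82·L_0(t) + 175·L_1(t) + 814·L_2(t) + 1187·L_3(t).
Expanding and collecting terms gives f(t) = 2t^3 + 2t^2 + 5t - 5.
Evaluating at t = 10: f(10) = 2245.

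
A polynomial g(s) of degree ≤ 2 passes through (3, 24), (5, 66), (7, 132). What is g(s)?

g(s) = 3s^2 - 3s + 6

Using the Lagrange interpolation formula with nodes 3, 5, 7:
  L_0(s) = (s - 5)(s - 7) / 8
  L_1(s) = (s - 3)(s - 7) / -4
  L_2(s) = (s - 3)(s - 5) / 8
Then g(s) = 24·L_0(s) + 66·L_1(s) + 132·L_2(s).
Expanding and collecting terms gives g(s) = 3s^2 - 3s + 6.
Check: g(3) = 24. ✓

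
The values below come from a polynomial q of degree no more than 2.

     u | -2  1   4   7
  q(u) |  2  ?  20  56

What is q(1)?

On equispaced nodes a degree-2 polynomial has vanishing third forward difference, so
  - q(-2) + 3·q(1) - 3·q(4) + q(7) = 0.
Substituting the known values and solving for q(1):
  3·q(1) = 6
  q(1) = 2.

2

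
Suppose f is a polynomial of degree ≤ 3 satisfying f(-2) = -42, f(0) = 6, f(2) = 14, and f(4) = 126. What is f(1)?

6

Write f(n) = an^3 + bn^2 + cn + d. Substituting each data point gives a linear system:
  -8a + 4b - 2c + d = -42
  d = 6
  8a + 4b + 2c + d = 14
  64a + 16b + 4c + d = 126
Solving the system yields a = 3, b = -5, c = 2, d = 6.
So f(n) = 3n³ - 5n² + 2n + 6.
Then f(1) = 6.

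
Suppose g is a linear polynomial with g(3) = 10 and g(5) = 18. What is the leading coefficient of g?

Write g(n) = an + b. Substituting each data point gives a linear system:
  3a + b = 10
  5a + b = 18
Solving the system yields a = 4, b = -2.
So g(n) = 4n - 2.
The leading coefficient is 4.

4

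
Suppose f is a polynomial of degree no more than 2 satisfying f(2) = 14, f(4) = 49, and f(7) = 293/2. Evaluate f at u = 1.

Using the Lagrange interpolation formula with nodes 2, 4, 7:
  L_0(u) = (u - 4)(u - 7) / 10
  L_1(u) = (u - 2)(u - 7) / -6
  L_2(u) = (u - 2)(u - 4) / 15
Then f(u) = 14·L_0(u) + 49·L_1(u) + 293/2·L_2(u).
Expanding and collecting terms gives f(u) = 3u² - (1/2)u + 3.
Evaluating at u = 1: f(1) = 11/2.

11/2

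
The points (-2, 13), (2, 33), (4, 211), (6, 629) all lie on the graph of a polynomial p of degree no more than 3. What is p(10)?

2569

Using the Lagrange interpolation formula with nodes -2, 2, 4, 6:
  L_0(s) = (s - 2)(s - 4)(s - 6) / -192
  L_1(s) = (s + 2)(s - 4)(s - 6) / 32
  L_2(s) = (s + 2)(s - 2)(s - 6) / -24
  L_3(s) = (s + 2)(s - 2)(s - 4) / 64
Then p(s) = 13·L_0(s) + 33·L_1(s) + 211·L_2(s) + 629·L_3(s).
Expanding and collecting terms gives p(s) = 2s^3 + 6s^2 - 3s - 1.
Evaluating at s = 10: p(10) = 2569.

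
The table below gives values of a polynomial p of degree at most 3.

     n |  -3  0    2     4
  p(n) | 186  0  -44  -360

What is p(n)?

Write p(n) = an^3 + bn^2 + cn + d. Substituting each data point gives a linear system:
  -27a + 9b - 3c + d = 186
  d = 0
  8a + 4b + 2c + d = -44
  64a + 16b + 4c + d = -360
Solving the system yields a = -6, b = 2, c = -2, d = 0.
So p(n) = -6n³ + 2n² - 2n.
Check: p(4) = -360. ✓

p(n) = -6n^3 + 2n^2 - 2n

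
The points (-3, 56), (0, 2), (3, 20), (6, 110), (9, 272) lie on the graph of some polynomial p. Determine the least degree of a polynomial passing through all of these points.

Forward differences of the values at s = -3, 0, 3, 6, 9:
  p  : 56  2  20  110  272
  Δ  : -54  18  90  162
  Δ^2: 72  72  72
  Δ^3: 0  0
  Δ^4: 0
The second differences are constant (72) and nonzero, while all higher differences vanish, so the minimal degree is 2.

2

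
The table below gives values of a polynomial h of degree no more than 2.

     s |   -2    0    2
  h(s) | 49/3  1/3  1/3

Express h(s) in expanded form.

h(s) = 2s^2 - 4s + 1/3

Write h(s) = as^2 + bs + c. Substituting each data point gives a linear system:
  4a - 2b + c = 49/3
  c = 1/3
  4a + 2b + c = 1/3
Solving the system yields a = 2, b = -4, c = 1/3.
So h(s) = 2s^2 - 4s + 1/3.
Check: h(0) = 1/3. ✓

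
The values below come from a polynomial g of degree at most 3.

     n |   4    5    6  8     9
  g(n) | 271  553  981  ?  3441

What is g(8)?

The 4 known points determine the degree-3 polynomial uniquely.
Write g(n) = an^3 + bn^2 + cn + d. Substituting each data point gives a linear system:
  64a + 16b + 4c + d = 271
  125a + 25b + 5c + d = 553
  216a + 36b + 6c + d = 981
  729a + 81b + 9c + d = 3441
Solving the system yields a = 5, b = -2, c = -5, d = 3.
So g(n) = 5n³ - 2n² - 5n + 3.
Then g(8) = 2395.

2395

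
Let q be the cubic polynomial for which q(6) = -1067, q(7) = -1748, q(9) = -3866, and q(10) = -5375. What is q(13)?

-12134

Write q(u) = au^3 + bu^2 + cu + d. Substituting each data point gives a linear system:
  216a + 36b + 6c + d = -1067
  343a + 49b + 7c + d = -1748
  729a + 81b + 9c + d = -3866
  1000a + 100b + 10c + d = -5375
Solving the system yields a = -6, b = 6, c = 3, d = -5.
So q(u) = -6u³ + 6u² + 3u - 5.
Then q(13) = -12134.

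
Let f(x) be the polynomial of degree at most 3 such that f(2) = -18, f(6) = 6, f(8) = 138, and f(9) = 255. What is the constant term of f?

Write f(x) = ax^3 + bx^2 + cx + d. Substituting each data point gives a linear system:
  8a + 4b + 2c + d = -18
  216a + 36b + 6c + d = 6
  512a + 64b + 8c + d = 138
  729a + 81b + 9c + d = 255
Solving the system yields a = 1, b = -6, c = 2, d = -6.
So f(x) = x³ - 6x² + 2x - 6.
The constant term is -6.

-6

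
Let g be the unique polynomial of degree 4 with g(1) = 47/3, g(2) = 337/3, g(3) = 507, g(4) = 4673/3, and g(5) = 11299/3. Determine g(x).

g(x) = 6x^4 - (1/3)x^3 + x^2 + 6x + 3

Write g(x) = ax^4 + bx^3 + cx^2 + dx + e. Substituting each data point gives a linear system:
  a + b + c + d + e = 47/3
  16a + 8b + 4c + 2d + e = 337/3
  81a + 27b + 9c + 3d + e = 507
  256a + 64b + 16c + 4d + e = 4673/3
  625a + 125b + 25c + 5d + e = 11299/3
Solving the system yields a = 6, b = -1/3, c = 1, d = 6, e = 3.
So g(x) = 6x⁴ - (1/3)x³ + x² + 6x + 3.
Check: g(5) = 11299/3. ✓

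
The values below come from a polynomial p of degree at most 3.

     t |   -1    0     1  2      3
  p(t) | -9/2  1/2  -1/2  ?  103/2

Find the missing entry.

21/2

On equispaced nodes a degree-3 polynomial has vanishing fourth forward difference, so
  p(-1) - 4·p(0) + 6·p(1) - 4·p(2) + p(3) = 0.
Substituting the known values and solving for p(2):
  -4·p(2) = -42
  p(2) = 21/2.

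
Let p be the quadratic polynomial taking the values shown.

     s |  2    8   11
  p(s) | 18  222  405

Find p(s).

p(s) = 3s^2 + 4s - 2

Write p(s) = as^2 + bs + c. Substituting each data point gives a linear system:
  4a + 2b + c = 18
  64a + 8b + c = 222
  121a + 11b + c = 405
Solving the system yields a = 3, b = 4, c = -2.
So p(s) = 3s^2 + 4s - 2.
Check: p(2) = 18. ✓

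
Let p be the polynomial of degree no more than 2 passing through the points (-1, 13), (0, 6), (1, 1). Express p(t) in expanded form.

Write p(t) = at^2 + bt + c. Substituting each data point gives a linear system:
  a - b + c = 13
  c = 6
  a + b + c = 1
Solving the system yields a = 1, b = -6, c = 6.
So p(t) = t² - 6t + 6.
Check: p(-1) = 13. ✓

p(t) = t^2 - 6t + 6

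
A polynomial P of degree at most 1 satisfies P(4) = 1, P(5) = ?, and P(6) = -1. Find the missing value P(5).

The 2 known points determine the degree-1 polynomial uniquely.
Write P(n) = an + b. Substituting each data point gives a linear system:
  4a + b = 1
  6a + b = -1
Solving the system yields a = -1, b = 5.
So P(n) = -n + 5.
Then P(5) = 0.

0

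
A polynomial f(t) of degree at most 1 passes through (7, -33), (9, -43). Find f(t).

Write f(t) = at + b. Substituting each data point gives a linear system:
  7a + b = -33
  9a + b = -43
Solving the system yields a = -5, b = 2.
So f(t) = -5t + 2.
Check: f(7) = -33. ✓

f(t) = -5t + 2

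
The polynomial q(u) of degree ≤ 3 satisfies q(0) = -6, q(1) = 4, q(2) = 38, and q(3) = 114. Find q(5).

464

Using the Lagrange interpolation formula with nodes 0, 1, 2, 3:
  L_0(u) = (u - 1)(u - 2)(u - 3) / -6
  L_1(u) = u(u - 2)(u - 3) / 2
  L_2(u) = u(u - 1)(u - 3) / -2
  L_3(u) = u(u - 1)(u - 2) / 6
Then q(u) = -6·L_0(u) + 4·L_1(u) + 38·L_2(u) + 114·L_3(u).
Expanding and collecting terms gives q(u) = 3u³ + 3u² + 4u - 6.
Evaluating at u = 5: q(5) = 464.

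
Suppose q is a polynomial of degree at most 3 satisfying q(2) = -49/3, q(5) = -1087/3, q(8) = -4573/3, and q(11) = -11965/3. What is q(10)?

Write q(u) = au^3 + bu^2 + cu + d. Substituting each data point gives a linear system:
  8a + 4b + 2c + d = -49/3
  125a + 25b + 5c + d = -1087/3
  512a + 64b + 8c + d = -4573/3
  1331a + 121b + 11c + d = -11965/3
Solving the system yields a = -3, b = -1/3, c = 4, d = 1.
So q(u) = -3u³ - (1/3)u² + 4u + 1.
Then q(10) = -8977/3.

-8977/3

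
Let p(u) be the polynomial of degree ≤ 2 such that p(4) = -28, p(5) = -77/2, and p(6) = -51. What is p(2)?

-13

Write p(u) = au^2 + bu + c. Substituting each data point gives a linear system:
  16a + 4b + c = -28
  25a + 5b + c = -77/2
  36a + 6b + c = -51
Solving the system yields a = -1, b = -3/2, c = -6.
So p(u) = -u^2 - (3/2)u - 6.
Then p(2) = -13.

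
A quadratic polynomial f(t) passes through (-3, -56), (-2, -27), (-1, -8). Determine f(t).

Using the Lagrange interpolation formula with nodes -3, -2, -1:
  L_0(t) = (t + 2)(t + 1) / 2
  L_1(t) = (t + 3)(t + 1) / -1
  L_2(t) = (t + 3)(t + 2) / 2
Then f(t) = -56·L_0(t) - 27·L_1(t) - 8·L_2(t).
Expanding and collecting terms gives f(t) = -5t² + 4t + 1.
Check: f(-2) = -27. ✓

f(t) = -5t^2 + 4t + 1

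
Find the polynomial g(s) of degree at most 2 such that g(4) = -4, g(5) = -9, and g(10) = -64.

Write g(s) = as^2 + bs + c. Substituting each data point gives a linear system:
  16a + 4b + c = -4
  25a + 5b + c = -9
  100a + 10b + c = -64
Solving the system yields a = -1, b = 4, c = -4.
So g(s) = -s² + 4s - 4.
Check: g(5) = -9. ✓

g(s) = -s^2 + 4s - 4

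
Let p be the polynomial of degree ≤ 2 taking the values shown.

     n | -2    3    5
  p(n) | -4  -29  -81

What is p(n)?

Write p(n) = an^2 + bn + c. Substituting each data point gives a linear system:
  4a - 2b + c = -4
  9a + 3b + c = -29
  25a + 5b + c = -81
Solving the system yields a = -3, b = -2, c = 4.
So p(n) = -3n² - 2n + 4.
Check: p(-2) = -4. ✓

p(n) = -3n^2 - 2n + 4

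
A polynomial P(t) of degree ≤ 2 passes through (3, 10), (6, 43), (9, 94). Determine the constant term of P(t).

Write P(t) = at^2 + bt + c. Substituting each data point gives a linear system:
  9a + 3b + c = 10
  36a + 6b + c = 43
  81a + 9b + c = 94
Solving the system yields a = 1, b = 2, c = -5.
So P(t) = t^2 + 2t - 5.
The constant term is -5.

-5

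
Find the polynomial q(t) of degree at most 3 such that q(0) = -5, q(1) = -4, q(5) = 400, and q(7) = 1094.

q(t) = 3t^3 + 2t^2 - 4t - 5

Using the Lagrange interpolation formula with nodes 0, 1, 5, 7:
  L_0(t) = (t - 1)(t - 5)(t - 7) / -35
  L_1(t) = t(t - 5)(t - 7) / 24
  L_2(t) = t(t - 1)(t - 7) / -40
  L_3(t) = t(t - 1)(t - 5) / 84
Then q(t) = -5·L_0(t) - 4·L_1(t) + 400·L_2(t) + 1094·L_3(t).
Expanding and collecting terms gives q(t) = 3t³ + 2t² - 4t - 5.
Check: q(7) = 1094. ✓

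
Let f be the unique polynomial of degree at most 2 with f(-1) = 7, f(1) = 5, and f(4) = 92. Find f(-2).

26

Write f(x) = ax^2 + bx + c. Substituting each data point gives a linear system:
  a - b + c = 7
  a + b + c = 5
  16a + 4b + c = 92
Solving the system yields a = 6, b = -1, c = 0.
So f(x) = 6x² - x.
Then f(-2) = 26.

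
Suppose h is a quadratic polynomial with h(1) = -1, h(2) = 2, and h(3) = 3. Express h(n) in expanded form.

Using the Lagrange interpolation formula with nodes 1, 2, 3:
  L_0(n) = (n - 2)(n - 3) / 2
  L_1(n) = (n - 1)(n - 3) / -1
  L_2(n) = (n - 1)(n - 2) / 2
Then h(n) = -1·L_0(n) + 2·L_1(n) + 3·L_2(n).
Expanding and collecting terms gives h(n) = -n^2 + 6n - 6.
Check: h(1) = -1. ✓

h(n) = -n^2 + 6n - 6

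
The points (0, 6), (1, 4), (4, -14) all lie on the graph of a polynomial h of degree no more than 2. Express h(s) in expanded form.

h(s) = -s^2 - s + 6

Write h(s) = as^2 + bs + c. Substituting each data point gives a linear system:
  c = 6
  a + b + c = 4
  16a + 4b + c = -14
Solving the system yields a = -1, b = -1, c = 6.
So h(s) = -s^2 - s + 6.
Check: h(1) = 4. ✓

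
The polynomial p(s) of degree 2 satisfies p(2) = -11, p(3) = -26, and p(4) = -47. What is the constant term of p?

1

Write p(s) = as^2 + bs + c. Substituting each data point gives a linear system:
  4a + 2b + c = -11
  9a + 3b + c = -26
  16a + 4b + c = -47
Solving the system yields a = -3, b = 0, c = 1.
So p(s) = -3s^2 + 1.
The constant term is 1.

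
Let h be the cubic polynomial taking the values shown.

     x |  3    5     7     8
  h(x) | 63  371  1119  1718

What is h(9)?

2499

Using the Lagrange interpolation formula with nodes 3, 5, 7, 8:
  L_0(x) = (x - 5)(x - 7)(x - 8) / -40
  L_1(x) = (x - 3)(x - 7)(x - 8) / 12
  L_2(x) = (x - 3)(x - 5)(x - 8) / -8
  L_3(x) = (x - 3)(x - 5)(x - 7) / 15
Then h(x) = 63·L_0(x) + 371·L_1(x) + 1119·L_2(x) + 1718·L_3(x).
Expanding and collecting terms gives h(x) = 4x^3 - 5x^2 - 2x + 6.
Evaluating at x = 9: h(9) = 2499.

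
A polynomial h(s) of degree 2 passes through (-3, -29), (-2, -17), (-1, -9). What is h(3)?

Write h(s) = as^2 + bs + c. Substituting each data point gives a linear system:
  9a - 3b + c = -29
  4a - 2b + c = -17
  a - b + c = -9
Solving the system yields a = -2, b = 2, c = -5.
So h(s) = -2s² + 2s - 5.
Then h(3) = -17.

-17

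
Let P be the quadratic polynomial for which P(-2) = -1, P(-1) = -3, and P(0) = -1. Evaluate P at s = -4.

Forward differences of the values at s = -2, -1, 0:
  P  : -1  -3  -1
  Δ  : -2  2
  Δ^2: 4
The second differences are constant, confirming degree 2.
Interpolating (Newton forward form) and evaluating at s = -4 gives P(-4) = 15.

15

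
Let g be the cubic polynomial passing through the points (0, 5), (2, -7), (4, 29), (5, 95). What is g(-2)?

-31

Write g(t) = at^3 + bt^2 + ct + d. Substituting each data point gives a linear system:
  d = 5
  8a + 4b + 2c + d = -7
  64a + 16b + 4c + d = 29
  125a + 25b + 5c + d = 95
Solving the system yields a = 2, b = -6, c = -2, d = 5.
So g(t) = 2t^3 - 6t^2 - 2t + 5.
Then g(-2) = -31.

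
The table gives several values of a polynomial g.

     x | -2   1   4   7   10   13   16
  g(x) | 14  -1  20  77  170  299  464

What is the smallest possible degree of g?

2

Forward differences of the values at x = -2, 1, 4, 7, 10, 13, 16:
  g  : 14  -1  20  77  170  299  464
  Δ  : -15  21  57  93  129  165
  Δ^2: 36  36  36  36  36
  Δ^3: 0  0  0  0
  Δ^4: 0  0  0
  Δ^5: 0  0
  Δ^6: 0
The second differences are constant (36) and nonzero, while all higher differences vanish, so the minimal degree is 2.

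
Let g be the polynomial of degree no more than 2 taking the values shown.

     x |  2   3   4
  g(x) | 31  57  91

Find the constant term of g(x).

Write g(x) = ax^2 + bx + c. Substituting each data point gives a linear system:
  4a + 2b + c = 31
  9a + 3b + c = 57
  16a + 4b + c = 91
Solving the system yields a = 4, b = 6, c = 3.
So g(x) = 4x² + 6x + 3.
The constant term is 3.

3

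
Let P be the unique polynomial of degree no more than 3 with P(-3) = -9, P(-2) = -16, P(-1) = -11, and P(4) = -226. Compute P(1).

Write P(n) = an^3 + bn^2 + cn + d. Substituting each data point gives a linear system:
  -27a + 9b - 3c + d = -9
  -8a + 4b - 2c + d = -16
  -a + b - c + d = -11
  64a + 16b + 4c + d = -226
Solving the system yields a = -2, b = -6, c = 1, d = -6.
So P(n) = -2n^3 - 6n^2 + n - 6.
Then P(1) = -13.

-13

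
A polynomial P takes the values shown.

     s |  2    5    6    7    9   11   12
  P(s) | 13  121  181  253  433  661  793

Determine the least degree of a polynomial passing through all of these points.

Divided differences on the nodes 2, 5, 6, 7, 9, 11, 12:
  order 0: 13  121  181  253  433  661  793
  order 1: 36  60  72  90  114  132
  order 2: 6  6  6  6  6
  order 3: 0  0  0  0
  order 4: 0  0  0
  order 5: 0  0
  order 6: 0
The order-2 divided differences are all 6 (nonzero) and every higher order vanishes, so the data lies on a polynomial of degree exactly 2.

2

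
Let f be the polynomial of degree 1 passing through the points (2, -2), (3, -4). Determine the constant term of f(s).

Write f(s) = as + b. Substituting each data point gives a linear system:
  2a + b = -2
  3a + b = -4
Solving the system yields a = -2, b = 2.
So f(s) = -2s + 2.
The constant term is 2.

2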